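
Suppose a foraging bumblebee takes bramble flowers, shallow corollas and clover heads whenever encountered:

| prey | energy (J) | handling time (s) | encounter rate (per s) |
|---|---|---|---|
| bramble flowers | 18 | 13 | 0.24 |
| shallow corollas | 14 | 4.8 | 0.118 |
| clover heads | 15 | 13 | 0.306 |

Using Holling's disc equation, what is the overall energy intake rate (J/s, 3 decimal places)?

1.219 J/s

R = (0.24×18 + 0.118×14 + 0.306×15) / (1 + 0.24×13 + 0.118×4.8 + 0.306×13) = 10.56/8.664 = 1.219 J/s.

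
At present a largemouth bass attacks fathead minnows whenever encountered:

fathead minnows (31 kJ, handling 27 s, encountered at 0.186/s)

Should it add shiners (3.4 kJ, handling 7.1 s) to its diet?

No

Current rate: (0.186×31)/(1 + 0.186×27) = 0.9575 kJ/s.
shiners: E/h = 3.4/7.1 = 0.4789 kJ/s.
Since 0.4789 < R, time spent handling shiners is better spent searching.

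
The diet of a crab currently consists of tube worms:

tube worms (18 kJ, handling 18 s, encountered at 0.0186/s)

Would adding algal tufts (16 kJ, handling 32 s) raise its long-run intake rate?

Yes

Intake rate on the current diet: R = (0.0186×18) / (1 + 0.0186×18) = 0.3348/1.335 = 0.2508 kJ/s.
Profitability of algal tufts: 16/32 = 0.5 kJ/s.
0.5 > 0.2508, so adding algal tufts raises the average — include it.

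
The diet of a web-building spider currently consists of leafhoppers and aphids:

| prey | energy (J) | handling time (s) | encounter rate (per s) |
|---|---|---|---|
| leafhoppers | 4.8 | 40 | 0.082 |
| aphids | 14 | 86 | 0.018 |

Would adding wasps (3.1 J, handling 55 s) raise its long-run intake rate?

Intake rate on the current diet: R = (0.082×4.8 + 0.018×14) / (1 + 0.082×40 + 0.018×86) = 0.6456/5.828 = 0.1108 J/s.
wasps: E/h = 3.1/55 = 0.05636 J/s.
Since 0.05636 < R, time spent handling wasps is better spent searching.

No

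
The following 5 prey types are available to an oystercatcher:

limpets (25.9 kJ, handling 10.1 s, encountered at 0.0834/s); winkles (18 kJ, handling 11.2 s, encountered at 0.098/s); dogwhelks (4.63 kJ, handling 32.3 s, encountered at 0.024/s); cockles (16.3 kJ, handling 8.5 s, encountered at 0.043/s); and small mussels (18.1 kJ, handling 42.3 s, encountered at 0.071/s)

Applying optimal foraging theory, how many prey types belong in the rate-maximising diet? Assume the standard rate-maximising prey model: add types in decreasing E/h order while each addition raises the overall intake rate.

E/h in descending order: limpets 2.56, cockles 1.92, winkles 1.61, small mussels 0.428, dogwhelks 0.143 kJ/s. The optimal diet is the largest prefix of this list for which every included type satisfies E_i/h_i > R on the types above it.
Rate on top 1: 1.172. cockles: 1.92 > 1.172 → include.
Rate on top 2: 1.296. winkles: 1.61 > 1.296 → include.
Rate on top 3: 1.399. small mussels: 0.428 < 1.399 → exclude; stop.
Optimal diet: limpets, cockles, winkles — 3 of 5 types.

3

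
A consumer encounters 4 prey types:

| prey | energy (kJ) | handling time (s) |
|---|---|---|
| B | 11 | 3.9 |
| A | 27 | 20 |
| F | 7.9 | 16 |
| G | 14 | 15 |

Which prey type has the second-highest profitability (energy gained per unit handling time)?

A

In descending order of E/h:
B: 11/3.9 = 2.82 kJ/s
A: 27/20 = 1.35 kJ/s
G: 14/15 = 0.933 kJ/s
F: 7.9/16 = 0.494 kJ/s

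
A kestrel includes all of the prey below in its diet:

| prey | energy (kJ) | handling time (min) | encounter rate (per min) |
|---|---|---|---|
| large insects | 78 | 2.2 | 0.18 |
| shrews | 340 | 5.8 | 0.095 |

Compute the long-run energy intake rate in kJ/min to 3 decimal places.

23.801 kJ/min

R = (0.18×78 + 0.095×340) / (1 + 0.18×2.2 + 0.095×5.8) = 46.34/1.947 = 23.8 kJ/min.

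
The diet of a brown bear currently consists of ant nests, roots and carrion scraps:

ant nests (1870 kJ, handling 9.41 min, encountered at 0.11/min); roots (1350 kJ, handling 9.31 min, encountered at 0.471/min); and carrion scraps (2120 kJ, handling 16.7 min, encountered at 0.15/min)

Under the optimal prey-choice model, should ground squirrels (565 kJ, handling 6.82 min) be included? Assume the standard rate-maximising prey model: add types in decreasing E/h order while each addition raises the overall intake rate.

Current rate: (0.11×1870 + 0.471×1350 + 0.15×2120)/(1 + 0.11×9.41 + 0.471×9.31 + 0.15×16.7) = 129.9 kJ/min.
ground squirrels: E/h = 565/6.82 = 82.84 kJ/min.
Since 82.84 < R, time spent handling ground squirrels is better spent searching.

No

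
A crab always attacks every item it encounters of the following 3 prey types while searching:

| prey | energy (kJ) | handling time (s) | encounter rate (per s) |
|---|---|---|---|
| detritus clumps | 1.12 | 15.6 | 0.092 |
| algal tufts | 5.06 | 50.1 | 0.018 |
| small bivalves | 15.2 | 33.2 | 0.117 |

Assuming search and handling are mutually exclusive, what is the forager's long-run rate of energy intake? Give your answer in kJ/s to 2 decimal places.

R = Σλ_iE_i / (1 + Σλ_ih_i)
Numerator: 0.092×1.12 + 0.018×5.06 + 0.117×15.2 = 1.973
Denominator: 1 + 0.092×15.6 + 0.018×50.1 + 0.117×33.2 = 7.221
R = 1.973/7.221 = 0.2731 kJ/s

0.27 kJ/s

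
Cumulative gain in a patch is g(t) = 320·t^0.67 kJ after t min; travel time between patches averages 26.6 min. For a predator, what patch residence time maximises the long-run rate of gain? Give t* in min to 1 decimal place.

54.0 min

By the marginal value theorem, leave when the instantaneous gain rate g'(t) equals the habitat-wide average g(t)/(T + t).
g'(t) = 0.67·320·t^-0.33. Setting 0.67·320·t^-0.33 = 320·t^0.67/(26.6+t) gives 0.67(26.6+t) = t, so 0.33·t = 0.67×26.6.
t* = 0.67×26.6/0.33 = 54.01 min.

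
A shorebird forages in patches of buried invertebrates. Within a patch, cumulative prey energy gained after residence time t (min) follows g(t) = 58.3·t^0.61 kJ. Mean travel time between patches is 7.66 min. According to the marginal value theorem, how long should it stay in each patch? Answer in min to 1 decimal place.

Optimal t* satisfies g'(t*) = g(t*)/(T + t*).
g'(t) = 0.61·58.3·t^-0.39. Setting 0.61·58.3·t^-0.39 = 58.3·t^0.61/(7.66+t) gives 0.61(7.66+t) = t, so 0.39·t = 0.61×7.66.
t* = 0.61×7.66/0.39 = 11.98 min.

12.0 min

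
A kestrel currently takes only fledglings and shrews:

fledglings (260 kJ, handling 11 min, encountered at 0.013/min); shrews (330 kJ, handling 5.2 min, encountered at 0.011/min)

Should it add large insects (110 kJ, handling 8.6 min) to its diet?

Current rate: (0.013×260 + 0.011×330)/(1 + 0.013×11 + 0.011×5.2) = 5.841 kJ/min.
large insects: E/h = 110/8.6 = 12.79 kJ/min.
12.79 > 5.841, so adding large insects raises the average — include it.

Yes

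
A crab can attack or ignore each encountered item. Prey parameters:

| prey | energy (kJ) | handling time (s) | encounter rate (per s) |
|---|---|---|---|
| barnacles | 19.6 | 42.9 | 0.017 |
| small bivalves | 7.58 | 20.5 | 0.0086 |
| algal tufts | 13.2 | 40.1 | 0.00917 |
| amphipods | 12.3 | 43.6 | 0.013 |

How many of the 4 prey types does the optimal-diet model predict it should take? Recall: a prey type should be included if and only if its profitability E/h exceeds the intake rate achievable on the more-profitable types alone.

4

E/h in descending order: barnacles 0.457, small bivalves 0.37, algal tufts 0.329, amphipods 0.282 kJ/s. The optimal diet is the largest prefix of this list for which every included type satisfies E_i/h_i > R on the types above it.
Rate on top 1: 0.1927. small bivalves: 0.37 > 0.1927 → include.
Rate on top 2: 0.2091. algal tufts: 0.329 > 0.2091 → include.
Rate on top 3: 0.2285. amphipods: 0.282 > 0.2285 → include.
Optimal diet: barnacles, small bivalves, algal tufts, amphipods — 4 of 4 types.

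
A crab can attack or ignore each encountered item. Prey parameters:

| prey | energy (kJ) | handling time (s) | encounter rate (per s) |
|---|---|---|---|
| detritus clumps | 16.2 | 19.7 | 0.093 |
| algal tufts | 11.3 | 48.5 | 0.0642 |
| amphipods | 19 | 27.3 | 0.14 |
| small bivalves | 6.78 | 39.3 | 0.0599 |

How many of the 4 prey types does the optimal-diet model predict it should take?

2

E/h in descending order: detritus clumps 0.822, amphipods 0.696, algal tufts 0.233, small bivalves 0.173 kJ/s. The optimal diet is the largest prefix of this list for which every included type satisfies E_i/h_i > R on the types above it.
Rate on top 1: 0.532. amphipods: 0.696 > 0.532 → include.
Rate on top 2: 0.6262. algal tufts: 0.233 < 0.6262 → exclude; stop.
Optimal diet: detritus clumps, amphipods — 2 of 4 types.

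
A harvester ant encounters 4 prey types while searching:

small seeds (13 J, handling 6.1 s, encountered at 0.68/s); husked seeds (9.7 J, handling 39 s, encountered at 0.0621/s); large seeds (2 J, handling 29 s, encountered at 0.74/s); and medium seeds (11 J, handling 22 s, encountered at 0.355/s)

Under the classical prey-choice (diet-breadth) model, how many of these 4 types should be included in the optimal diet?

Rank by E/h (J/s): small seeds 2.13, medium seeds 0.5, husked seeds 0.249, large seeds 0.069. Include each in turn until the next type's E/h falls below the running intake rate.
Rate on top 1: 1.717. medium seeds: 0.5 < 1.717 → exclude; stop.
Optimal diet: small seeds — 1 of 4 types.

1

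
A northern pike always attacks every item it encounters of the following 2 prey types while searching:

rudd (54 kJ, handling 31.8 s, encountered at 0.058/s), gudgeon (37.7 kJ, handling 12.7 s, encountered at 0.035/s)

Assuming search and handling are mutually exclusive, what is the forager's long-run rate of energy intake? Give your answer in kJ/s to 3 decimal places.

R = Σλ_iE_i / (1 + Σλ_ih_i)
Numerator: 0.058×54 + 0.035×37.7 = 4.452
Denominator: 1 + 0.058×31.8 + 0.035×12.7 = 3.289
R = 4.452/3.289 = 1.353 kJ/s

1.353 kJ/s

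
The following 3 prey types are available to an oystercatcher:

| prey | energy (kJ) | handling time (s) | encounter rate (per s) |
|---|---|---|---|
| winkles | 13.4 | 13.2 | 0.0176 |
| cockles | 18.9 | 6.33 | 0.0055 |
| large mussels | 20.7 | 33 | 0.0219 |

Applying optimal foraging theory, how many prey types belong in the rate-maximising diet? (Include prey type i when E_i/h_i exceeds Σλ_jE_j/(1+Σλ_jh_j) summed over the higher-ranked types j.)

E/h in descending order: cockles 2.99, winkles 1.02, large mussels 0.627 kJ/s. The optimal diet is the largest prefix of this list for which every included type satisfies E_i/h_i > R on the types above it.
Rate on top 1: 0.1005. winkles: 1.02 > 0.1005 → include.
Rate on top 2: 0.2682. large mussels: 0.627 > 0.2682 → include.
Optimal diet: cockles, winkles, large mussels — 3 of 3 types.

3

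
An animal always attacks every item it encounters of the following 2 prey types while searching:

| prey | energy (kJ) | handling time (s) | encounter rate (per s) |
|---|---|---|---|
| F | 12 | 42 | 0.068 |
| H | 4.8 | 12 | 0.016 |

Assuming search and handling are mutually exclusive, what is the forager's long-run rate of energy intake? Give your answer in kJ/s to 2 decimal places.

0.22 kJ/s

R = (0.068×12 + 0.016×4.8) / (1 + 0.068×42 + 0.016×12) = 0.8928/4.048 = 0.2206 kJ/s.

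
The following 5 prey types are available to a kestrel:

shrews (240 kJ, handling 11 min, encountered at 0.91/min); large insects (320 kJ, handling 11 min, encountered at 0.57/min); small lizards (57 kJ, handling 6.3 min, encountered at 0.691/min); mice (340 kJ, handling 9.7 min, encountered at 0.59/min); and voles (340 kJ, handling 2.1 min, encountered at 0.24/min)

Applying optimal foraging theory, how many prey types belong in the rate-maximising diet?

E/h in descending order: voles 162, mice 35.1, large insects 29.1, shrews 21.8, small lizards 9.05 kJ/min. The optimal diet is the largest prefix of this list for which every included type satisfies E_i/h_i > R on the types above it.
Rate on top 1: 54.26. mice: 35.1 < 54.26 → exclude; stop.
Optimal diet: voles — 1 of 5 types.

1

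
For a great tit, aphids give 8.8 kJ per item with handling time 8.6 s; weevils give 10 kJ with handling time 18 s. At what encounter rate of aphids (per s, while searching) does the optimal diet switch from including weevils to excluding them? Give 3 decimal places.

0.138 per s

Drop weevils once their profitability E₂/h₂ falls below the rate achievable on aphids alone: E₂/h₂ = λE₁/(1 + λh₁).
Solve for λ: λE₁h₂ = E₂(1 + λh₁) → λ(E₁h₂ − E₂h₁) = E₂ → λ = E₂/(E₁h₂ − E₂h₁).
λ = 10/(8.8×18 − 10×8.6) = 10/72.4 = 0.1381 per s.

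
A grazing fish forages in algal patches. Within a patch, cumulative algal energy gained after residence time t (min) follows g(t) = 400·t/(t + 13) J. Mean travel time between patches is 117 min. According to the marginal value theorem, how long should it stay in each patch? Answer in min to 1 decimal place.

Optimal t* satisfies g'(t*) = g(t*)/(T + t*).
g'(t) = 400·13/(t + 13)². Setting 400·13/(t+13)² = 400t/[(t+13)(117+t)] gives 13(117+t) = t(t+13), so t² = 13×117 = 1521.
t* = √1521 = 39 min.

39.0 min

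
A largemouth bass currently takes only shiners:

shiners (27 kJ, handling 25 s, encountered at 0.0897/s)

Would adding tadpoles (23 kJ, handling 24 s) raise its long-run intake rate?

Yes

Current rate: (0.0897×27)/(1 + 0.0897×25) = 0.7469 kJ/s.
tadpoles: E/h = 23/24 = 0.9583 kJ/s.
0.9583 > 0.7469, so adding tadpoles raises the average — include it.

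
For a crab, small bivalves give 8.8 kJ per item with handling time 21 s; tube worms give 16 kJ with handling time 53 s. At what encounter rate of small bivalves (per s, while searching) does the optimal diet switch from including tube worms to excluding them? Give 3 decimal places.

The zero-one rule: include tube worms iff E₂/h₂ > λE₁/(1+λh₁). Equality gives the switch point.
λE₁h₂ = E₂ + λE₂h₁ ⇒ λ = E₂/(E₁h₂ − E₂h₁) = 16/(466.4 − 336) = 0.1227 per s.

0.123 per s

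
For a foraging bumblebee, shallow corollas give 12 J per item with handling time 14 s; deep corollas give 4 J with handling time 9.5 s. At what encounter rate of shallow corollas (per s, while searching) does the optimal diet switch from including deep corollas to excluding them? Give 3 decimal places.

0.069 per s

Drop deep corollas once their profitability E₂/h₂ falls below the rate achievable on shallow corollas alone: E₂/h₂ = λE₁/(1 + λh₁).
Solve for λ: λE₁h₂ = E₂(1 + λh₁) → λ(E₁h₂ − E₂h₁) = E₂ → λ = E₂/(E₁h₂ − E₂h₁).
λ = 4/(12×9.5 − 4×14) = 4/58 = 0.06897 per s.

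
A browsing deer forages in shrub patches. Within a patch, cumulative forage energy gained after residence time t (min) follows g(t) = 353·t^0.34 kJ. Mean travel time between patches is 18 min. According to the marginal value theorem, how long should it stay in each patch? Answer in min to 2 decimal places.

9.27 min

Optimal t* satisfies g'(t*) = g(t*)/(T + t*).
g'(t) = 0.34·353·t^-0.66. Setting 0.34·353·t^-0.66 = 353·t^0.34/(18+t) gives 0.34(18+t) = t, so 0.66·t = 0.34×18.
t* = 0.34×18/0.66 = 9.273 min.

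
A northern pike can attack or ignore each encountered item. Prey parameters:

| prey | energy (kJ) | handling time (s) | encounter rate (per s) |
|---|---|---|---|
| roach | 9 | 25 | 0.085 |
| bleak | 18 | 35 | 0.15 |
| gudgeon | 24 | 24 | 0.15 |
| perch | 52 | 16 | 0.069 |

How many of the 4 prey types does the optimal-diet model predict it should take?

Profitabilities (E/h, kJ/s): perch 3.25, gudgeon 1, bleak 0.514, roach 0.36. Add prey in this order while the next type's profitability exceeds the intake rate on those already taken.
Rate on top 1: 1.705. gudgeon: 1 < 1.705 → exclude; stop.
Optimal diet: perch — 1 of 4 types.

1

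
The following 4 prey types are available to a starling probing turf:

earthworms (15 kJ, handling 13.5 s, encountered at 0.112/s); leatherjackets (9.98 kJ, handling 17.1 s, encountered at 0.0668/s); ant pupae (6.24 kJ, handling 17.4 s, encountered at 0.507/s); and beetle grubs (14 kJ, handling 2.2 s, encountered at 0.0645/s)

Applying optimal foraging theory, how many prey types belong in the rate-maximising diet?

2

Profitabilities (E/h, kJ/s): beetle grubs 6.36, earthworms 1.11, leatherjackets 0.584, ant pupae 0.359. Add prey in this order while the next type's profitability exceeds the intake rate on those already taken.
Rate on top 1: 0.7908. earthworms: 1.11 > 0.7908 → include.
Rate on top 2: 0.9733. leatherjackets: 0.584 < 0.9733 → exclude; stop.
Optimal diet: beetle grubs, earthworms — 2 of 4 types.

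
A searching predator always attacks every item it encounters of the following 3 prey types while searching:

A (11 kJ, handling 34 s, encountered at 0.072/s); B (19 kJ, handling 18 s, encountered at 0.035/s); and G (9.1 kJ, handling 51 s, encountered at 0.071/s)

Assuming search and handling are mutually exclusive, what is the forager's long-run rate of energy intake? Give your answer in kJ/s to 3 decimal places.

0.273 kJ/s

R = (0.072×11 + 0.035×19 + 0.071×9.1) / (1 + 0.072×34 + 0.035×18 + 0.071×51) = 2.103/7.699 = 0.2732 kJ/s.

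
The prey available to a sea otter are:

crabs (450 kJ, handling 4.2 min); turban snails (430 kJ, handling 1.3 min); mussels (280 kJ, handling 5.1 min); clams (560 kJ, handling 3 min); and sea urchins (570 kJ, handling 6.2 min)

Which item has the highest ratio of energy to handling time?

In descending order of E/h:
turban snails: 430/1.3 = 331 kJ/min
clams: 560/3 = 187 kJ/min
crabs: 450/4.2 = 107 kJ/min
sea urchins: 570/6.2 = 91.9 kJ/min
mussels: 280/5.1 = 54.9 kJ/min

turban snails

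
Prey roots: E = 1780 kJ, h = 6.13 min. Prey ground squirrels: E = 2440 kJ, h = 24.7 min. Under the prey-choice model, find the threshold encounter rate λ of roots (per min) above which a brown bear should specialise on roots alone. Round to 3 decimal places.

Drop ground squirrels once their profitability E₂/h₂ falls below the rate achievable on roots alone: E₂/h₂ = λE₁/(1 + λh₁).
Solve for λ: λE₁h₂ = E₂(1 + λh₁) → λ(E₁h₂ − E₂h₁) = E₂ → λ = E₂/(E₁h₂ − E₂h₁).
λ = 2440/(1780×24.7 − 2440×6.13) = 2440/2.901e+04 = 0.08411 per min.

0.084 per min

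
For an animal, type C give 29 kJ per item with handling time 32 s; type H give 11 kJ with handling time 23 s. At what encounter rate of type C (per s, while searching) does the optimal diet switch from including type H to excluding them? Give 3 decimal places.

0.035 per s

At the threshold, the rate on type C alone equals the profitability of type H: λ·29/(1 + λ·32) = 11/23 = 0.4783.
Rearranging, λ(29 − 0.4783×32) = 0.4783, so λ = 0.4783/13.7 = 0.03492 per s.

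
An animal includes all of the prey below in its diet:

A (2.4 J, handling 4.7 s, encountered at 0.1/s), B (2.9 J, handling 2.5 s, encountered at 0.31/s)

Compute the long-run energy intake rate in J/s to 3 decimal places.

0.507 J/s

Energy encountered per unit search time: 0.1×2.4 + 0.31×2.9 = 1.139 J/s.
Handling time per unit search time: 0.1×4.7 + 0.31×2.5 = 1.245.
Rate = 1.139/(1 + 1.245) = 0.5073 J/s.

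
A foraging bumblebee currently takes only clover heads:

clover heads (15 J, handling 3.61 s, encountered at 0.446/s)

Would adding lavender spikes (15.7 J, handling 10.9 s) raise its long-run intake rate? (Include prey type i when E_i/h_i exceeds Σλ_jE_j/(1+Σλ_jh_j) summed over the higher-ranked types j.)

No

Current rate: (0.446×15)/(1 + 0.446×3.61) = 2.563 J/s.
lavender spikes: E/h = 15.7/10.9 = 1.44 J/s.
1.44 < 2.563, so adding lavender spikes would lower the average — exclude it.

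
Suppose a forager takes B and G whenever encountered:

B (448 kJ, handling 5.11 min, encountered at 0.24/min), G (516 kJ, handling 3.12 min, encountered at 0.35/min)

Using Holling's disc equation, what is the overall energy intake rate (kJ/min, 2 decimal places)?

R = (0.24×448 + 0.35×516) / (1 + 0.24×5.11 + 0.35×3.12) = 288.1/3.318 = 86.82 kJ/min.

86.82 kJ/min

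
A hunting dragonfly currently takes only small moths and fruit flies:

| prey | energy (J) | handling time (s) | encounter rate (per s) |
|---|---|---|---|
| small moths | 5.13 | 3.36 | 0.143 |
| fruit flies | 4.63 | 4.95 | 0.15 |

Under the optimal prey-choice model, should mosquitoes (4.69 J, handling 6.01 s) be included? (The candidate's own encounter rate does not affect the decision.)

On small moths and fruit flies alone, R = ΣλE/(1+Σλh) = 1.428/2.223 = 0.6424 J/s.
mosquitoes: E/h = 4.69/6.01 = 0.7804 J/s.
0.7804 > 0.6424, so adding mosquitoes raises the average — include it.

Yes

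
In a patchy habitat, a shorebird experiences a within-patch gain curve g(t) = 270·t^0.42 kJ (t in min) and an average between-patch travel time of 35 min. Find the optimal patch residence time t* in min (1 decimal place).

25.3 min

Maximise g(t)/(T+t): set derivative to zero → g'(t)(T+t) = g(t).
g'(t) = 0.42·270·t^-0.58. Setting 0.42·270·t^-0.58 = 270·t^0.42/(35+t) gives 0.42(35+t) = t, so 0.58·t = 0.42×35.
t* = 0.42×35/0.58 = 25.34 min.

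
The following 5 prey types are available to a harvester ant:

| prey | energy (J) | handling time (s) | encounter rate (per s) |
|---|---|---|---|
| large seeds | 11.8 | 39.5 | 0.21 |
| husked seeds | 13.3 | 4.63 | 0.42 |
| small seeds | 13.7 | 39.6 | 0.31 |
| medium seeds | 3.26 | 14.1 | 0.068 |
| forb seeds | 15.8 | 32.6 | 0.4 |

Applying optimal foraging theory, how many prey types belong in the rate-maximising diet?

Profitabilities (E/h, J/s): husked seeds 2.87, forb seeds 0.485, small seeds 0.346, large seeds 0.299, medium seeds 0.231. Add prey in this order while the next type's profitability exceeds the intake rate on those already taken.
Rate on top 1: 1.897. forb seeds: 0.485 < 1.897 → exclude; stop.
Optimal diet: husked seeds — 1 of 5 types.

1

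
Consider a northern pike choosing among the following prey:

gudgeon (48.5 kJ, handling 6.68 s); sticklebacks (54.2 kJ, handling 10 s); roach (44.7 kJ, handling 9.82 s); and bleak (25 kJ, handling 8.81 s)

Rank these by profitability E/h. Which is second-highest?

Profitability E/h (kJ/s): gudgeon = 48.5/6.68 = 7.26, sticklebacks = 54.2/10 = 5.42, roach = 44.7/9.82 = 4.55, bleak = 25/8.81 = 2.84.
Ranked: gudgeon > sticklebacks > roach > bleak.

sticklebacks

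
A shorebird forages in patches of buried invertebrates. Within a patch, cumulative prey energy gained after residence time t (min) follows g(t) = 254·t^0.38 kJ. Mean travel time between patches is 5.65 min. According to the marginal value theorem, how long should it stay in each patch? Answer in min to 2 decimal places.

3.46 min

Maximise g(t)/(T+t): set derivative to zero → g'(t)(T+t) = g(t).
g'(t) = 0.38·254·t^-0.62. Setting 0.38·254·t^-0.62 = 254·t^0.38/(5.65+t) gives 0.38(5.65+t) = t, so 0.62·t = 0.38×5.65.
t* = 0.38×5.65/0.62 = 3.463 min.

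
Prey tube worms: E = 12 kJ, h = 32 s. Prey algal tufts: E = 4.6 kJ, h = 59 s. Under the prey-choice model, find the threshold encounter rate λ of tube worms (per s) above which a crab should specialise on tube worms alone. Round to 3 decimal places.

0.008 per s

The zero-one rule: include algal tufts iff E₂/h₂ > λE₁/(1+λh₁). Equality gives the switch point.
λE₁h₂ = E₂ + λE₂h₁ ⇒ λ = E₂/(E₁h₂ − E₂h₁) = 4.6/(708 − 147.2) = 0.008203 per s.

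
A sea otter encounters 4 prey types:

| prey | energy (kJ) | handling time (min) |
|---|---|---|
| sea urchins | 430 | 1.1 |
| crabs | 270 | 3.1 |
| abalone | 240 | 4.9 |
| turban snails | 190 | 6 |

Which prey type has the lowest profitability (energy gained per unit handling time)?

In descending order of E/h:
sea urchins: 430/1.1 = 391 kJ/min
crabs: 270/3.1 = 87.1 kJ/min
abalone: 240/4.9 = 49 kJ/min
turban snails: 190/6 = 31.7 kJ/min

turban snails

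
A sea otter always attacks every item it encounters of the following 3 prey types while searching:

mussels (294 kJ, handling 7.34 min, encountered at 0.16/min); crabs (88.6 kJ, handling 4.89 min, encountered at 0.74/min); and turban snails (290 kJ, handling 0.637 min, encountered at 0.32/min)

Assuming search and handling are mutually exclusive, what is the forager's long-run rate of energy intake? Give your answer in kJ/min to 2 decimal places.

Energy encountered per unit search time: 0.16×294 + 0.74×88.6 + 0.32×290 = 205.4 kJ/min.
Handling time per unit search time: 0.16×7.34 + 0.74×4.89 + 0.32×0.637 = 4.997.
Rate = 205.4/(1 + 4.997) = 34.25 kJ/min.

34.25 kJ/min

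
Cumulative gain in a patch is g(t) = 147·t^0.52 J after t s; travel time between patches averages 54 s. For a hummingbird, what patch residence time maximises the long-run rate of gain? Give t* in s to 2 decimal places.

By the marginal value theorem, leave when the instantaneous gain rate g'(t) equals the habitat-wide average g(t)/(T + t).
g'(t) = 0.52·147·t^-0.48. Setting 0.52·147·t^-0.48 = 147·t^0.52/(54+t) gives 0.52(54+t) = t, so 0.48·t = 0.52×54.
t* = 0.52×54/0.48 = 58.5 s.

58.50 s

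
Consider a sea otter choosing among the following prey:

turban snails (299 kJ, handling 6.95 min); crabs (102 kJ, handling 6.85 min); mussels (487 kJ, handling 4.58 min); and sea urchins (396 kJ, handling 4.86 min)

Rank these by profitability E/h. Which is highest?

mussels

In descending order of E/h:
mussels: 487/4.58 = 106 kJ/min
sea urchins: 396/4.86 = 81.5 kJ/min
turban snails: 299/6.95 = 43 kJ/min
crabs: 102/6.85 = 14.9 kJ/min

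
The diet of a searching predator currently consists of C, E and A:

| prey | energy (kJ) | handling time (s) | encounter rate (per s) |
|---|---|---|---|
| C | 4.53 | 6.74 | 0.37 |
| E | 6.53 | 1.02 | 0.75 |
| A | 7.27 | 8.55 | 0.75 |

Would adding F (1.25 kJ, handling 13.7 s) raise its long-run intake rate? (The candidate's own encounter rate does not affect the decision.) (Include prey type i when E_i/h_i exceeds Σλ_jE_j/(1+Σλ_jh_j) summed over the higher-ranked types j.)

No

On C, E and A alone, R = ΣλE/(1+Σλh) = 12.03/10.67 = 1.127 kJ/s.
Profitability of F: 1.25/13.7 = 0.09124 kJ/s.
0.09124 < 1.127, so adding F would lower the average — exclude it.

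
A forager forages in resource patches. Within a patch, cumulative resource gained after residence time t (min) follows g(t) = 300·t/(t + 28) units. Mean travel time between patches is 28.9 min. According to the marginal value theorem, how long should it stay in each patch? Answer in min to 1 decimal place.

Maximise g(t)/(T+t): set derivative to zero → g'(t)(T+t) = g(t).
g'(t) = 300·28/(t + 28)². Setting 300·28/(t+28)² = 300t/[(t+28)(28.9+t)] gives 28(28.9+t) = t(t+28), so t² = 28×28.9 = 809.2.
t* = √809.2 = 28.45 min.

28.4 min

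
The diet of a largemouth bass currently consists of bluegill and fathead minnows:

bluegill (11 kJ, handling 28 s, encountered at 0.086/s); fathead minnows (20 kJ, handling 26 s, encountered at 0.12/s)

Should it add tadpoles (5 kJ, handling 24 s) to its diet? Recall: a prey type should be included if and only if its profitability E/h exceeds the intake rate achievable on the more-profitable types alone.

No

On bluegill and fathead minnows alone, R = ΣλE/(1+Σλh) = 3.346/6.528 = 0.5126 kJ/s.
Profitability of tadpoles: 5/24 = 0.2083 kJ/s.
Since 0.2083 < R, time spent handling tadpoles is better spent searching.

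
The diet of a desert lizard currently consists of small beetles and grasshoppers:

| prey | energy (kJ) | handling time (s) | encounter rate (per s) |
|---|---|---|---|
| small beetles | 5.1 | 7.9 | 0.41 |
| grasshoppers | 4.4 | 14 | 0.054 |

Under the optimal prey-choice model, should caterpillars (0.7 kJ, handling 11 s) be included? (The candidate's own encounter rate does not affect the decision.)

No

On small beetles and grasshoppers alone, R = ΣλE/(1+Σλh) = 2.329/4.995 = 0.4662 kJ/s.
caterpillars: E/h = 0.7/11 = 0.06364 kJ/s.
Since 0.06364 < R, time spent handling caterpillars is better spent searching.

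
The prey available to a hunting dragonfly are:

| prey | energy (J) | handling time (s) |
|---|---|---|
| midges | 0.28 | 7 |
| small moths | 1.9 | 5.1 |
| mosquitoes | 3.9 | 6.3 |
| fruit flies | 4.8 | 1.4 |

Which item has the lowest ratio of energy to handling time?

midges

In descending order of E/h:
fruit flies: 4.8/1.4 = 3.43 J/s
mosquitoes: 3.9/6.3 = 0.619 J/s
small moths: 1.9/5.1 = 0.373 J/s
midges: 0.28/7 = 0.04 J/s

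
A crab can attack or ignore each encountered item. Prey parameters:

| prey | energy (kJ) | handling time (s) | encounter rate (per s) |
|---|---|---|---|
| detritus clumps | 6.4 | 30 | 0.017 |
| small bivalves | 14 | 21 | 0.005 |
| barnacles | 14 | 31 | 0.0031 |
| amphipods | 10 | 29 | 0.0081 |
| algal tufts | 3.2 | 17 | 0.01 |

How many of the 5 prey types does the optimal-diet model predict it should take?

E/h in descending order: small bivalves 0.667, barnacles 0.452, amphipods 0.345, detritus clumps 0.213, algal tufts 0.188 kJ/s. The optimal diet is the largest prefix of this list for which every included type satisfies E_i/h_i > R on the types above it.
Rate on top 1: 0.06335. barnacles: 0.452 > 0.06335 → include.
Rate on top 2: 0.09441. amphipods: 0.345 > 0.09441 → include.
Rate on top 3: 0.1354. detritus clumps: 0.213 > 0.1354 → include.
Rate on top 4: 0.1558. algal tufts: 0.188 > 0.1558 → include.
Optimal diet: small bivalves, barnacles, amphipods, detritus clumps, algal tufts — 5 of 5 types.

5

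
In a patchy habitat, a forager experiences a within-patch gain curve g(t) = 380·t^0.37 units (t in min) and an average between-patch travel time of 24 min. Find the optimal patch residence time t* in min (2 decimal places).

Optimal t* satisfies g'(t*) = g(t*)/(T + t*).
g'(t) = 0.37·380·t^-0.63. Setting 0.37·380·t^-0.63 = 380·t^0.37/(24+t) gives 0.37(24+t) = t, so 0.63·t = 0.37×24.
t* = 0.37×24/0.63 = 14.1 min.

14.10 min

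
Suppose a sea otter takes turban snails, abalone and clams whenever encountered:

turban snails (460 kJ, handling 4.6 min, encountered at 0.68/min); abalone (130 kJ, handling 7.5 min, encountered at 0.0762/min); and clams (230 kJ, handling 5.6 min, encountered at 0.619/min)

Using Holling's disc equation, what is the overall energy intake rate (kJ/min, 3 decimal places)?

56.953 kJ/min

R = Σλ_iE_i / (1 + Σλ_ih_i)
Numerator: 0.68×460 + 0.0762×130 + 0.619×230 = 465.1
Denominator: 1 + 0.68×4.6 + 0.0762×7.5 + 0.619×5.6 = 8.166
R = 465.1/8.166 = 56.95 kJ/min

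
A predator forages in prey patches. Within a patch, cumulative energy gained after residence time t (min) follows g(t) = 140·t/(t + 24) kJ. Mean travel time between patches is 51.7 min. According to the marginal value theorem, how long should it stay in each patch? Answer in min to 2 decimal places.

35.22 min

By the marginal value theorem, leave when the instantaneous gain rate g'(t) equals the habitat-wide average g(t)/(T + t).
g'(t) = 140·24/(t + 24)². Setting 140·24/(t+24)² = 140t/[(t+24)(51.7+t)] gives 24(51.7+t) = t(t+24), so t² = 24×51.7 = 1241.
t* = √1241 = 35.22 min.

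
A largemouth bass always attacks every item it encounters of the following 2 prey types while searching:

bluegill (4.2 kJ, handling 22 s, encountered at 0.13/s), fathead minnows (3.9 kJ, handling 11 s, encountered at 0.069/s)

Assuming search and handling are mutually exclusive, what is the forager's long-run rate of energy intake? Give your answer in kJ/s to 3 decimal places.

R = Σλ_iE_i / (1 + Σλ_ih_i)
Numerator: 0.13×4.2 + 0.069×3.9 = 0.8151
Denominator: 1 + 0.13×22 + 0.069×11 = 4.619
R = 0.8151/4.619 = 0.1765 kJ/s

0.176 kJ/s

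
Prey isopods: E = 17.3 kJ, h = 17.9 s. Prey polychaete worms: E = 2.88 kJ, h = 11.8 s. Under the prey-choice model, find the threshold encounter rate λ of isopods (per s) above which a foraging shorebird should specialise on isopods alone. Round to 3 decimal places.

0.019 per s

Drop polychaete worms once their profitability E₂/h₂ falls below the rate achievable on isopods alone: E₂/h₂ = λE₁/(1 + λh₁).
Solve for λ: λE₁h₂ = E₂(1 + λh₁) → λ(E₁h₂ − E₂h₁) = E₂ → λ = E₂/(E₁h₂ − E₂h₁).
λ = 2.88/(17.3×11.8 − 2.88×17.9) = 2.88/152.6 = 0.01887 per s.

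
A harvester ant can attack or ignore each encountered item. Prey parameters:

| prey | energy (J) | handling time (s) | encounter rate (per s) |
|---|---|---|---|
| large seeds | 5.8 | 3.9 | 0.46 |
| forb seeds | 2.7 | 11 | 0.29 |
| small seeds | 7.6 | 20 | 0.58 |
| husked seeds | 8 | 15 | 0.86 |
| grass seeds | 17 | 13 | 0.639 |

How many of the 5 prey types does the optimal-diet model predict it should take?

Rank by E/h (J/s): large seeds 1.49, grass seeds 1.31, husked seeds 0.533, small seeds 0.38, forb seeds 0.245. Include each in turn until the next type's E/h falls below the running intake rate.
Rate on top 1: 0.9549. grass seeds: 1.31 > 0.9549 → include.
Rate on top 2: 1.219. husked seeds: 0.533 < 1.219 → exclude; stop.
Optimal diet: large seeds, grass seeds — 2 of 5 types.

2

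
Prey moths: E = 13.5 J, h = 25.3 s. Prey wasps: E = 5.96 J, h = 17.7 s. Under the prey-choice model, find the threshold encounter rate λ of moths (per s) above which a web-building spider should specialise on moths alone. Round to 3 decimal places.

0.068 per s

Drop wasps once their profitability E₂/h₂ falls below the rate achievable on moths alone: E₂/h₂ = λE₁/(1 + λh₁).
Solve for λ: λE₁h₂ = E₂(1 + λh₁) → λ(E₁h₂ − E₂h₁) = E₂ → λ = E₂/(E₁h₂ − E₂h₁).
λ = 5.96/(13.5×17.7 − 5.96×25.3) = 5.96/88.16 = 0.0676 per s.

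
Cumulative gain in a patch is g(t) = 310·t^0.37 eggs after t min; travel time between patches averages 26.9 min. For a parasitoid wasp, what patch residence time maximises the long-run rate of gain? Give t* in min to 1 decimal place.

15.8 min

Optimal t* satisfies g'(t*) = g(t*)/(T + t*).
g'(t) = 0.37·310·t^-0.63. Setting 0.37·310·t^-0.63 = 310·t^0.37/(26.9+t) gives 0.37(26.9+t) = t, so 0.63·t = 0.37×26.9.
t* = 0.37×26.9/0.63 = 15.8 min.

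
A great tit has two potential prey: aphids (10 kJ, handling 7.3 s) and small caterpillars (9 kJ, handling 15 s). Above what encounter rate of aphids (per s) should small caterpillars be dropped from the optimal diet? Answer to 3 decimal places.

The zero-one rule: include small caterpillars iff E₂/h₂ > λE₁/(1+λh₁). Equality gives the switch point.
λE₁h₂ = E₂ + λE₂h₁ ⇒ λ = E₂/(E₁h₂ − E₂h₁) = 9/(150 − 65.7) = 0.1068 per s.

0.107 per s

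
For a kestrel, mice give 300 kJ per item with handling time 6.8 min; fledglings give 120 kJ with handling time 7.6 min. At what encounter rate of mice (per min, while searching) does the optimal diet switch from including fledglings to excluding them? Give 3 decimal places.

At the threshold, the rate on mice alone equals the profitability of fledglings: λ·300/(1 + λ·6.8) = 120/7.6 = 15.79.
Rearranging, λ(300 − 15.79×6.8) = 15.79, so λ = 15.79/192.6 = 0.08197 per min.

0.082 per min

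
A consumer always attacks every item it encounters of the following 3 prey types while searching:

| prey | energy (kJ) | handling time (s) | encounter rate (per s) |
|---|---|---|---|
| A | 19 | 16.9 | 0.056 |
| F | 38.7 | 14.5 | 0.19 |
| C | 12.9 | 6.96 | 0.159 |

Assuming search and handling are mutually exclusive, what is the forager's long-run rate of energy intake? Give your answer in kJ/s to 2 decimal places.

1.80 kJ/s

Energy encountered per unit search time: 0.056×19 + 0.19×38.7 + 0.159×12.9 = 10.47 kJ/s.
Handling time per unit search time: 0.056×16.9 + 0.19×14.5 + 0.159×6.96 = 4.808.
Rate = 10.47/(1 + 4.808) = 1.802 kJ/s.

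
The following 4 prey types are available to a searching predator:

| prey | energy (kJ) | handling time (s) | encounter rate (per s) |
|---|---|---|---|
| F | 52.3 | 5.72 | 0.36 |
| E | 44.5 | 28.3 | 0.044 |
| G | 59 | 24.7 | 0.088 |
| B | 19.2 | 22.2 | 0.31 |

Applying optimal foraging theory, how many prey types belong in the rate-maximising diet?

1

Profitabilities (E/h, kJ/s): F 9.14, G 2.39, E 1.57, B 0.865. Add prey in this order while the next type's profitability exceeds the intake rate on those already taken.
Rate on top 1: 6.155. G: 2.39 < 6.155 → exclude; stop.
Optimal diet: F — 1 of 4 types.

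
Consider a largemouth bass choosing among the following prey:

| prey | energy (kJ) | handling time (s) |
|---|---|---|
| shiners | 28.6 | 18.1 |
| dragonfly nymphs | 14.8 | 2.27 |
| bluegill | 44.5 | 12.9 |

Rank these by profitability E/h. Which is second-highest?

bluegill

Profitability E/h (kJ/s): shiners = 28.6/18.1 = 1.58, dragonfly nymphs = 14.8/2.27 = 6.52, bluegill = 44.5/12.9 = 3.45.
Ranked: dragonfly nymphs > bluegill > shiners.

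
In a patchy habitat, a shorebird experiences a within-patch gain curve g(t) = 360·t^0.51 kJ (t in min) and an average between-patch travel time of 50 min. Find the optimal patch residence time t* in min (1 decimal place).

52.0 min

By the marginal value theorem, leave when the instantaneous gain rate g'(t) equals the habitat-wide average g(t)/(T + t).
g'(t) = 0.51·360·t^-0.49. Setting 0.51·360·t^-0.49 = 360·t^0.51/(50+t) gives 0.51(50+t) = t, so 0.49·t = 0.51×50.
t* = 0.51×50/0.49 = 52.04 min.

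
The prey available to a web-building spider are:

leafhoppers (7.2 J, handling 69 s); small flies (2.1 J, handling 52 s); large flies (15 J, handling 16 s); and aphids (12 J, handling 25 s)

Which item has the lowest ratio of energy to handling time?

Profitability E/h (J/s): leafhoppers = 7.2/69 = 0.104, small flies = 2.1/52 = 0.0404, large flies = 15/16 = 0.938, aphids = 12/25 = 0.48.
Ranked: large flies > aphids > leafhoppers > small flies.

small flies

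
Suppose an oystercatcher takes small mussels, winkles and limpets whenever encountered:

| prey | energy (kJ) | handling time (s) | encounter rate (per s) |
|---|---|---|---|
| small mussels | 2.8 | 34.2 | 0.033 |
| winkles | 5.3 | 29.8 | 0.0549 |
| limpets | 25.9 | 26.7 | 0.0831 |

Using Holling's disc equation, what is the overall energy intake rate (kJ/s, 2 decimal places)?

Energy encountered per unit search time: 0.033×2.8 + 0.0549×5.3 + 0.0831×25.9 = 2.536 kJ/s.
Handling time per unit search time: 0.033×34.2 + 0.0549×29.8 + 0.0831×26.7 = 4.983.
Rate = 2.536/(1 + 4.983) = 0.4238 kJ/s.

0.42 kJ/s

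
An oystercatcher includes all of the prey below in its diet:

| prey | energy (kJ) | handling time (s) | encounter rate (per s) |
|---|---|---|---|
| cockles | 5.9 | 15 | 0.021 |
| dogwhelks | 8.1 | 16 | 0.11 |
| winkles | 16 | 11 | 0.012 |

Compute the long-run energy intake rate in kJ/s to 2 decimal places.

0.38 kJ/s

Energy encountered per unit search time: 0.021×5.9 + 0.11×8.1 + 0.012×16 = 1.207 kJ/s.
Handling time per unit search time: 0.021×15 + 0.11×16 + 0.012×11 = 2.207.
Rate = 1.207/(1 + 2.207) = 0.3763 kJ/s.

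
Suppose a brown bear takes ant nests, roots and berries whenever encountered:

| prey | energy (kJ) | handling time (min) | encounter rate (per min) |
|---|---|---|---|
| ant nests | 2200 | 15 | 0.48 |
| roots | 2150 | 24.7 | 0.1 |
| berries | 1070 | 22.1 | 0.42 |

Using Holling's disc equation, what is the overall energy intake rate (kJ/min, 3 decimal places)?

86.227 kJ/min

R = Σλ_iE_i / (1 + Σλ_ih_i)
Numerator: 0.48×2200 + 0.1×2150 + 0.42×1070 = 1720
Denominator: 1 + 0.48×15 + 0.1×24.7 + 0.42×22.1 = 19.95
R = 1720/19.95 = 86.23 kJ/min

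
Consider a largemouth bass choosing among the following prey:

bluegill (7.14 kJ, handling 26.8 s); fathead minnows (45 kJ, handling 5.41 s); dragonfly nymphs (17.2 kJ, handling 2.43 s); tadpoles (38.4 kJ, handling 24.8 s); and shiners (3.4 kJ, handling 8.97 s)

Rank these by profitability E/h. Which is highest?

Profitability E/h (kJ/s): bluegill = 7.14/26.8 = 0.266, fathead minnows = 45/5.41 = 8.32, dragonfly nymphs = 17.2/2.43 = 7.08, tadpoles = 38.4/24.8 = 1.55, shiners = 3.4/8.97 = 0.379.
Ranked: fathead minnows > dragonfly nymphs > tadpoles > shiners > bluegill.

fathead minnows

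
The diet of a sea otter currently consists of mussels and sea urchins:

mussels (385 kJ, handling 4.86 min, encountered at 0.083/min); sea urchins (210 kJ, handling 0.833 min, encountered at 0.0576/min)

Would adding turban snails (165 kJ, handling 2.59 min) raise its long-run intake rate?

Yes

On mussels and sea urchins alone, R = ΣλE/(1+Σλh) = 44.05/1.451 = 30.35 kJ/min.
turban snails: E/h = 165/2.59 = 63.71 kJ/min.
Since 63.71 > R, including turban snails increases the long-run rate.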